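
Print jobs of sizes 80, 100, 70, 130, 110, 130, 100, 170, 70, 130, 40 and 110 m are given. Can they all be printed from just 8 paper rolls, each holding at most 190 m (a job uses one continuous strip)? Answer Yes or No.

Yes

A valid assignment using 8 paper rolls:
  roll 1: 170 = 170
  roll 2: 130 + 40 = 170
  roll 3: 130 = 130
  roll 4: 130 = 130
  roll 5: 110 + 80 = 190
  roll 6: 110 + 70 = 180
  roll 7: 100 + 70 = 170
  roll 8: 100 = 100
Every load is within 190 m, so 8 paper rolls suffice.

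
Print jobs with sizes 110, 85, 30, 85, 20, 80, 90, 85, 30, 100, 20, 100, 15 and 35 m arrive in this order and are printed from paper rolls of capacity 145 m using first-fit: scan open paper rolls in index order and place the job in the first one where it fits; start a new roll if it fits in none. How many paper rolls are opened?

  110 → roll 1 (new)  [load 110/145]
  85 → roll 2 (new)  [load 85/145]
  30 → roll 1  [load 140/145]
  85 → roll 3 (new)  [load 85/145]
  20 → roll 2  [load 105/145]
  80 → roll 4 (new)  [load 80/145]
  90 → roll 5 (new)  [load 90/145]
  85 → roll 6 (new)  [load 85/145]
  30 → roll 2  [load 135/145]
  100 → roll 7 (new)  [load 100/145]
  20 → roll 3  [load 105/145]
  100 → roll 8 (new)  [load 100/145]
  15 → roll 3  [load 120/145]
  35 → roll 4  [load 115/145]
8 paper rolls opened.

8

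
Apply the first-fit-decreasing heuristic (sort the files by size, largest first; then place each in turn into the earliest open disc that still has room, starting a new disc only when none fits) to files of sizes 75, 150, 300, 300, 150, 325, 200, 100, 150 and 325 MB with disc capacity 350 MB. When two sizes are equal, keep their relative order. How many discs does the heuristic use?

7

Sorted descending: 325, 325, 300, 300, 200, 150, 150, 150, 100, 75.
  325 → disc 1 (new)  [load 325/350]
  325 → disc 2 (new)  [load 325/350]
  300 → disc 3 (new)  [load 300/350]
  300 → disc 4 (new)  [load 300/350]
  200 → disc 5 (new)  [load 200/350]
  150 → disc 5  [load 350/350]
  150 → disc 6 (new)  [load 150/350]
  150 → disc 6  [load 300/350]
  100 → disc 7 (new)  [load 100/350]
  75 → disc 7  [load 175/350]
7 discs opened.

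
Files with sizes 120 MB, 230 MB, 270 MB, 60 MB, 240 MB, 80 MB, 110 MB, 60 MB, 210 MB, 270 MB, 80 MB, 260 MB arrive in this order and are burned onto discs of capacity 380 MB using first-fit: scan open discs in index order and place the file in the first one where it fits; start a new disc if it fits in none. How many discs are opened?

6

  120 → disc 1 (new)  [load 120/380]
  230 → disc 1  [load 350/380]
  270 → disc 2 (new)  [load 270/380]
  60 → disc 2  [load 330/380]
  240 → disc 3 (new)  [load 240/380]
  80 → disc 3  [load 320/380]
  110 → disc 4 (new)  [load 110/380]
  60 → disc 3  [load 380/380]
  210 → disc 4  [load 320/380]
  270 → disc 5 (new)  [load 270/380]
  80 → disc 5  [load 350/380]
  260 → disc 6 (new)  [load 260/380]
6 discs opened.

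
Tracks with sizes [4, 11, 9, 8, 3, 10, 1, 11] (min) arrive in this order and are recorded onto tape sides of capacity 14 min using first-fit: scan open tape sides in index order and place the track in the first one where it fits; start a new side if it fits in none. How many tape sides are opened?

5

  4 → side 1 (new)  [load 4/14]
  11 → side 2 (new)  [load 11/14]
  9 → side 1  [load 13/14]
  8 → side 3 (new)  [load 8/14]
  3 → side 2  [load 14/14]
  10 → side 4 (new)  [load 10/14]
  1 → side 1  [load 14/14]
  11 → side 5 (new)  [load 11/14]
5 tape sides opened.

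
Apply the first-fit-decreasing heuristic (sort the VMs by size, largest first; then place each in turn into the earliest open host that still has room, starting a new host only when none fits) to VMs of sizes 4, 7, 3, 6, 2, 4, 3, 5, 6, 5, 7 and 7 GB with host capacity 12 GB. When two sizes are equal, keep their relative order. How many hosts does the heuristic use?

5

Sorted descending: 7, 7, 7, 6, 6, 5, 5, 4, 4, 3, 3, 2.
  7 → host 1 (new)  [load 7/12]
  7 → host 2 (new)  [load 7/12]
  7 → host 3 (new)  [load 7/12]
  6 → host 4 (new)  [load 6/12]
  6 → host 4  [load 12/12]
  5 → host 1  [load 12/12]
  5 → host 2  [load 12/12]
  4 → host 3  [load 11/12]
  4 → host 5 (new)  [load 4/12]
  3 → host 5  [load 7/12]
  3 → host 5  [load 10/12]
  2 → host 5  [load 12/12]
5 hosts opened.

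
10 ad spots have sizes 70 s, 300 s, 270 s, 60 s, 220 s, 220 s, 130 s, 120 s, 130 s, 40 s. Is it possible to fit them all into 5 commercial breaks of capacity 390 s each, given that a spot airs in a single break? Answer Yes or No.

Yes

A valid assignment using 5 commercial breaks:
  break 1: 300 + 70 = 370
  break 2: 270 + 120 = 390
  break 3: 220 + 130 + 40 = 390
  break 4: 220 + 130 = 350
  break 5: 60 = 60
Every load is within 390 s, so 5 commercial breaks suffice.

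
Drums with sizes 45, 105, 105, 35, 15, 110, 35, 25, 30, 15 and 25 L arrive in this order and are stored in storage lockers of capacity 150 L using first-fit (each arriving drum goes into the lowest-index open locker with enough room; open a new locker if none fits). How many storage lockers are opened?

4

  45 → locker 1 (new)  [load 45/150]
  105 → locker 1  [load 150/150]
  105 → locker 2 (new)  [load 105/150]
  35 → locker 2  [load 140/150]
  15 → locker 3 (new)  [load 15/150]
  110 → locker 3  [load 125/150]
  35 → locker 4 (new)  [load 35/150]
  25 → locker 3  [load 150/150]
  30 → locker 4  [load 65/150]
  15 → locker 4  [load 80/150]
  25 → locker 4  [load 105/150]
4 storage lockers opened.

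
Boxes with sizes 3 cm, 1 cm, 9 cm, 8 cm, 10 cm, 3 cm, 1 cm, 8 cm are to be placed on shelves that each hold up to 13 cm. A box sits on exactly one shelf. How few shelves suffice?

Total = 10 + 9 + 8 + 8 + 3 + 3 + 1 + 1 = 43 cm.
Lower bound: ⌈43/13⌉ = 4 shelves.
A packing using 4 shelves:
  shelf 1: 10 + 3 = 13
  shelf 2: 9 + 3 + 1 = 13
  shelf 3: 8 + 1 = 9
  shelf 4: 8 = 8
This matches the lower bound, so 4 is optimal.

4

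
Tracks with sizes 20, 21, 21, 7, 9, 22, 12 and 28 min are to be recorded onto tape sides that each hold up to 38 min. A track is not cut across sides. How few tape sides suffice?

Total = 28 + 22 + 21 + 21 + 20 + 12 + 9 + 7 = 140 min.
Lower bound: ⌈140/38⌉ = 4 tape sides.
Also, 5 tracks each exceed 19 min, and no two of those can share a side, so at least 5 tape sides are needed.
A packing using 5 tape sides:
  side 1: 28 + 9 = 37
  side 2: 22 + 12 = 34
  side 3: 21 + 7 = 28
  side 4: 21 = 21
  side 5: 20 = 20
This matches the lower bound, so 5 is optimal.

5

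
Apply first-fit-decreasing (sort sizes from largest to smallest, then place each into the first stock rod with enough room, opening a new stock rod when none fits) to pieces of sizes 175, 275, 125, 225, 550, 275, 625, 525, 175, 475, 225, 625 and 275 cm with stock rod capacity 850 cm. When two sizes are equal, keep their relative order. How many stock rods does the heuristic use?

Sorted descending: 625, 625, 550, 525, 475, 275, 275, 275, 225, 225, 175, 175, 125.
  625 → stock rod 1 (new)  [load 625/850]
  625 → stock rod 2 (new)  [load 625/850]
  550 → stock rod 3 (new)  [load 550/850]
  525 → stock rod 4 (new)  [load 525/850]
  475 → stock rod 5 (new)  [load 475/850]
  275 → stock rod 3  [load 825/850]
  275 → stock rod 4  [load 800/850]
  275 → stock rod 5  [load 750/850]
  225 → stock rod 1  [load 850/850]
  225 → stock rod 2  [load 850/850]
  175 → stock rod 6 (new)  [load 175/850]
  175 → stock rod 6  [load 350/850]
  125 → stock rod 6  [load 475/850]
6 stock rods opened.

6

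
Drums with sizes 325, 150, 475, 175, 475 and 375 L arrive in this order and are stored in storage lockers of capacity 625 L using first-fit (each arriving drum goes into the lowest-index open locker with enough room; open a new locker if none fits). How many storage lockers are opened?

  325 → locker 1 (new)  [load 325/625]
  150 → locker 1  [load 475/625]
  475 → locker 2 (new)  [load 475/625]
  175 → locker 3 (new)  [load 175/625]
  475 → locker 4 (new)  [load 475/625]
  375 → locker 3  [load 550/625]
4 storage lockers opened.

4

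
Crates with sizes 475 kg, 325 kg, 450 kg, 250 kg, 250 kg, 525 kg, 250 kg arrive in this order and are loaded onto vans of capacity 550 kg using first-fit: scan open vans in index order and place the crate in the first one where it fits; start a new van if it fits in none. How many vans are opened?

6

  475 → van 1 (new)  [load 475/550]
  325 → van 2 (new)  [load 325/550]
  450 → van 3 (new)  [load 450/550]
  250 → van 4 (new)  [load 250/550]
  250 → van 4  [load 500/550]
  525 → van 5 (new)  [load 525/550]
  250 → van 6 (new)  [load 250/550]
6 vans opened.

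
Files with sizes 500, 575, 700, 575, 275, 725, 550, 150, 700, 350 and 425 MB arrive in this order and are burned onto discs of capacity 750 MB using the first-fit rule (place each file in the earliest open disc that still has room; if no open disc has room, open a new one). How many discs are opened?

9

  500 → disc 1 (new)  [load 500/750]
  575 → disc 2 (new)  [load 575/750]
  700 → disc 3 (new)  [load 700/750]
  575 → disc 4 (new)  [load 575/750]
  275 → disc 5 (new)  [load 275/750]
  725 → disc 6 (new)  [load 725/750]
  550 → disc 7 (new)  [load 550/750]
  150 → disc 1  [load 650/750]
  700 → disc 8 (new)  [load 700/750]
  350 → disc 5  [load 625/750]
  425 → disc 9 (new)  [load 425/750]
9 discs opened.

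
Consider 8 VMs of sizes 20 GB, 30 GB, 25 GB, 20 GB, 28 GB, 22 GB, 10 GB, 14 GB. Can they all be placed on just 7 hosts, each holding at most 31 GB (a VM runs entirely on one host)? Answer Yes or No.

Yes

A valid assignment using 7 hosts:
  host 1: 30 = 30
  host 2: 28 = 28
  host 3: 25 = 25
  host 4: 22 = 22
  host 5: 20 + 10 = 30
  host 6: 20 = 20
  host 7: 14 = 14
Every load is within 31 GB, so 7 hosts suffice.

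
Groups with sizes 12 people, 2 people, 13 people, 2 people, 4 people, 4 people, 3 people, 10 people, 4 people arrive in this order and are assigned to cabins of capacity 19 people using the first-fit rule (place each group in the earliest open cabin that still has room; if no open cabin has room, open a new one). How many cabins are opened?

3

  12 → cabin 1 (new)  [load 12/19]
  2 → cabin 1  [load 14/19]
  13 → cabin 2 (new)  [load 13/19]
  2 → cabin 1  [load 16/19]
  4 → cabin 2  [load 17/19]
  4 → cabin 3 (new)  [load 4/19]
  3 → cabin 1  [load 19/19]
  10 → cabin 3  [load 14/19]
  4 → cabin 3  [load 18/19]
3 cabins opened.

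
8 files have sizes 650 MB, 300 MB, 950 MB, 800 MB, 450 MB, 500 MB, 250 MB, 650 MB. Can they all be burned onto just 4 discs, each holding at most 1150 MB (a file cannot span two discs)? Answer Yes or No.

No

Total = 4550 MB; ⌈4550/1150⌉ = 4.
The bound of 4 does not rule out 4, but exhaustive search shows no assignment into 4 discs of capacity 1150 MB exists — the minimum is 5.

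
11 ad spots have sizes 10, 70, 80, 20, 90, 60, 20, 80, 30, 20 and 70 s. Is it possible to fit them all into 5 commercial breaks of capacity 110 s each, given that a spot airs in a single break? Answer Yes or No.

Total = 550 s; ⌈550/110⌉ = 5.
6 ad spots each exceed half the capacity and cannot share a break, forcing at least 6 commercial breaks.
At least 6 commercial breaks are required, but only 5 are allowed.

No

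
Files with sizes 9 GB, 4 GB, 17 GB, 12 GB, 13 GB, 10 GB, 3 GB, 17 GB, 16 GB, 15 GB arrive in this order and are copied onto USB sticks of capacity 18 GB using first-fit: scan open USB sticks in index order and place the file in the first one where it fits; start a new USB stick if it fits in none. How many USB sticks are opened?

8

  9 → USB stick 1 (new)  [load 9/18]
  4 → USB stick 1  [load 13/18]
  17 → USB stick 2 (new)  [load 17/18]
  12 → USB stick 3 (new)  [load 12/18]
  13 → USB stick 4 (new)  [load 13/18]
  10 → USB stick 5 (new)  [load 10/18]
  3 → USB stick 1  [load 16/18]
  17 → USB stick 6 (new)  [load 17/18]
  16 → USB stick 7 (new)  [load 16/18]
  15 → USB stick 8 (new)  [load 15/18]
8 USB sticks opened.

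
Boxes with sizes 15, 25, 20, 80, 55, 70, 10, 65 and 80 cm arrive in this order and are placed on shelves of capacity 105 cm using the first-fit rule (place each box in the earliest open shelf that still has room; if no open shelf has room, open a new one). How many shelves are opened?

6

  15 → shelf 1 (new)  [load 15/105]
  25 → shelf 1  [load 40/105]
  20 → shelf 1  [load 60/105]
  80 → shelf 2 (new)  [load 80/105]
  55 → shelf 3 (new)  [load 55/105]
  70 → shelf 4 (new)  [load 70/105]
  10 → shelf 1  [load 70/105]
  65 → shelf 5 (new)  [load 65/105]
  80 → shelf 6 (new)  [load 80/105]
6 shelves opened.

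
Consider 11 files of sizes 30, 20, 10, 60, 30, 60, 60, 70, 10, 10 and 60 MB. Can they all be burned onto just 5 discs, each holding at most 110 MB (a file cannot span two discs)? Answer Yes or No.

A valid assignment using 5 discs:
  disc 1: 70 + 30 + 10 = 110
  disc 2: 60 + 30 + 20 = 110
  disc 3: 60 + 10 + 10 = 80
  disc 4: 60 = 60
  disc 5: 60 = 60
Every load is within 110 MB, so 5 discs suffice.

Yes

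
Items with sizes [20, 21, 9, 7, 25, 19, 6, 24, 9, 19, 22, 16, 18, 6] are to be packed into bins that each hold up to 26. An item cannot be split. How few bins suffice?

Total = 25 + 24 + 22 + 21 + 20 + 19 + 19 + 18 + 16 + 9 + 9 + 7 + 6 + 6 = 221.
Lower bound: ⌈221/26⌉ = 9 bins.
A packing using 10 bins:
  bin 1: 25 = 25
  bin 2: 24 = 24
  bin 3: 22 = 22
  bin 4: 21 = 21
  bin 5: 20 + 6 = 26
  bin 6: 19 + 7 = 26
  bin 7: 19 + 6 = 25
  bin 8: 18 = 18
  bin 9: 16 + 9 = 25
  bin 10: 9 = 9
No arrangement into 9 bins stays within capacity, so 10 is optimal.

10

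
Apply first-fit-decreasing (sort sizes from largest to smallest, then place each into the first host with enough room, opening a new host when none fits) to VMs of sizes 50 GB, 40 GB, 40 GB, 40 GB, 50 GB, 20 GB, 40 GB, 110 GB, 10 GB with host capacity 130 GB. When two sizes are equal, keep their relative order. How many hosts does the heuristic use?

4

Sorted descending: 110, 50, 50, 40, 40, 40, 40, 20, 10.
  110 → host 1 (new)  [load 110/130]
  50 → host 2 (new)  [load 50/130]
  50 → host 2  [load 100/130]
  40 → host 3 (new)  [load 40/130]
  40 → host 3  [load 80/130]
  40 → host 3  [load 120/130]
  40 → host 4 (new)  [load 40/130]
  20 → host 1  [load 130/130]
  10 → host 2  [load 110/130]
4 hosts opened.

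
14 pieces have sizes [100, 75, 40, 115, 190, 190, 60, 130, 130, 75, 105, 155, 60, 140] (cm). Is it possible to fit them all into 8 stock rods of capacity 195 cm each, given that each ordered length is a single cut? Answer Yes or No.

Total = 1565 cm; ⌈1565/195⌉ = 9.
At least 9 stock rods are required, but only 8 are allowed.

No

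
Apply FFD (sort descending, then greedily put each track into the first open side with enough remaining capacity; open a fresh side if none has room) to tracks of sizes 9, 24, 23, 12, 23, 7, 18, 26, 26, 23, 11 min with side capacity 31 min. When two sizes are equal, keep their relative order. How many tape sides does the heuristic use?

8

Sorted descending: 26, 26, 24, 23, 23, 23, 18, 12, 11, 9, 7.
  26 → side 1 (new)  [load 26/31]
  26 → side 2 (new)  [load 26/31]
  24 → side 3 (new)  [load 24/31]
  23 → side 4 (new)  [load 23/31]
  23 → side 5 (new)  [load 23/31]
  23 → side 6 (new)  [load 23/31]
  18 → side 7 (new)  [load 18/31]
  12 → side 7  [load 30/31]
  11 → side 8 (new)  [load 11/31]
  9 → side 8  [load 20/31]
  7 → side 3  [load 31/31]
8 tape sides opened.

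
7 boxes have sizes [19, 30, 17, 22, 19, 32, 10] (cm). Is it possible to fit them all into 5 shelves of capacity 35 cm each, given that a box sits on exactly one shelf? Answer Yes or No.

Total = 149 cm; ⌈149/35⌉ = 5.
The bound of 5 does not rule out 5, but exhaustive search shows no assignment into 5 shelves of capacity 35 cm exists — the minimum is 6.

No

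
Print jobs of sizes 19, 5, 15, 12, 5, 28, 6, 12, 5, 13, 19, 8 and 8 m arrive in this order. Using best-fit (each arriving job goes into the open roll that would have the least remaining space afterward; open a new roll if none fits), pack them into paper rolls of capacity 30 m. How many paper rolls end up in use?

6

  19 → roll 1 (new)  [load 19/30]
  5 → roll 1  [load 24/30]
  15 → roll 2 (new)  [load 15/30]
  12 → roll 2  [load 27/30]
  5 → roll 1  [load 29/30]
  28 → roll 3 (new)  [load 28/30]
  6 → roll 4 (new)  [load 6/30]
  12 → roll 4  [load 18/30]
  5 → roll 4  [load 23/30]
  13 → roll 5 (new)  [load 13/30]
  19 → roll 6 (new)  [load 19/30]
  8 → roll 6  [load 27/30]
  8 → roll 5  [load 21/30]
6 paper rolls opened.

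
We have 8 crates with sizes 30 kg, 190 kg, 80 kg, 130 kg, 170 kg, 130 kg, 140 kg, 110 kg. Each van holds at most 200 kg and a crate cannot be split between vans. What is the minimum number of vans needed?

Total = 190 + 170 + 140 + 130 + 130 + 110 + 80 + 30 = 980 kg.
Lower bound: ⌈980/200⌉ = 5 vans.
Also, 6 crates each exceed 100 kg, and no two of those can share a van, so at least 6 vans are needed.
A packing using 6 vans:
  van 1: 190 = 190
  van 2: 170 + 30 = 200
  van 3: 140 = 140
  van 4: 130 = 130
  van 5: 130 = 130
  van 6: 110 + 80 = 190
This matches the lower bound, so 6 is optimal.

6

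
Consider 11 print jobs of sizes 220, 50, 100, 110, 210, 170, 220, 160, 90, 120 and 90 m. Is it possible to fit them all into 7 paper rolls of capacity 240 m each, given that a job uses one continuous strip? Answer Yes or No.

No

Total = 1540 m; ⌈1540/240⌉ = 7.
The bound of 7 does not rule out 7, but exhaustive search shows no assignment into 7 paper rolls of capacity 240 m exists — the minimum is 8.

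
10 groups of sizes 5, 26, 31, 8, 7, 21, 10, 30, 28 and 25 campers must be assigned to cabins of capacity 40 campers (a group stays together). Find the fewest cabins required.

6

Total = 31 + 30 + 28 + 26 + 25 + 21 + 10 + 8 + 7 + 5 = 191 campers.
Lower bound: ⌈191/40⌉ = 5 cabins.
Also, 6 groups each exceed 20 campers, and no two of those can share a cabin, so at least 6 cabins are needed.
A packing using 6 cabins:
  cabin 1: 31 + 8 = 39
  cabin 2: 30 + 10 = 40
  cabin 3: 28 + 7 + 5 = 40
  cabin 4: 26 = 26
  cabin 5: 25 = 25
  cabin 6: 21 = 21
This matches the lower bound, so 6 is optimal.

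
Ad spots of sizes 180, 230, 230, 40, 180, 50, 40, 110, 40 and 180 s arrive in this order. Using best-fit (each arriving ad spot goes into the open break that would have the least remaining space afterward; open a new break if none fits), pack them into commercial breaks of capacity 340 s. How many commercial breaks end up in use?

  180 → break 1 (new)  [load 180/340]
  230 → break 2 (new)  [load 230/340]
  230 → break 3 (new)  [load 230/340]
  40 → break 2  [load 270/340]
  180 → break 4 (new)  [load 180/340]
  50 → break 2  [load 320/340]
  40 → break 3  [load 270/340]
  110 → break 1  [load 290/340]
  40 → break 1  [load 330/340]
  180 → break 5 (new)  [load 180/340]
5 commercial breaks opened.

5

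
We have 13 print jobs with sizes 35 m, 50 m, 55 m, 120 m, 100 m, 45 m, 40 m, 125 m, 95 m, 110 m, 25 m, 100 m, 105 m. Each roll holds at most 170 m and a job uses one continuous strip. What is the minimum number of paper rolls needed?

7

Total = 125 + 120 + 110 + 105 + 100 + 100 + 95 + 55 + 50 + 45 + 40 + 35 + 25 = 1005 m.
Lower bound: ⌈1005/170⌉ = 6 paper rolls.
Also, 7 print jobs each exceed 85 m, and no two of those can share a roll, so at least 7 paper rolls are needed.
A packing using 7 paper rolls:
  roll 1: 125 + 45 = 170
  roll 2: 120 + 50 = 170
  roll 3: 110 + 55 = 165
  roll 4: 105 + 40 + 25 = 170
  roll 5: 100 + 35 = 135
  roll 6: 100 = 100
  roll 7: 95 = 95
This matches the lower bound, so 7 is optimal.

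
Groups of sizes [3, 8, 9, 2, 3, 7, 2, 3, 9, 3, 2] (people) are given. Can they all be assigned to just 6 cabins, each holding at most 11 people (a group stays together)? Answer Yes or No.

Yes

A valid assignment using 5 cabins:
  cabin 1: 9 + 2 = 11
  cabin 2: 9 + 2 = 11
  cabin 3: 8 + 3 = 11
  cabin 4: 7 + 3 = 10
  cabin 5: 3 + 3 + 2 = 8
That uses only 5 ≤ 6, so 6 cabins are enough.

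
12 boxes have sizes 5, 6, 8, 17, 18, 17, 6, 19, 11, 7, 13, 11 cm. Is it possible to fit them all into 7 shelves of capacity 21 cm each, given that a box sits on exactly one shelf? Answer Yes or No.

No

Total = 138 cm; ⌈138/21⌉ = 7.
The bound of 7 does not rule out 7, but exhaustive search shows no assignment into 7 shelves of capacity 21 cm exists — the minimum is 8.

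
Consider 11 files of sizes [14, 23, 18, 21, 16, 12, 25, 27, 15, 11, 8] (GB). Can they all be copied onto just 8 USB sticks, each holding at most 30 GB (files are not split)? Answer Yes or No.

A valid assignment using 7 USB sticks:
  USB stick 1: 27 = 27
  USB stick 2: 25 = 25
  USB stick 3: 23 = 23
  USB stick 4: 21 + 8 = 29
  USB stick 5: 18 + 12 = 30
  USB stick 6: 16 + 14 = 30
  USB stick 7: 15 + 11 = 26
That uses only 7 ≤ 8, so 8 USB sticks are enough.

Yes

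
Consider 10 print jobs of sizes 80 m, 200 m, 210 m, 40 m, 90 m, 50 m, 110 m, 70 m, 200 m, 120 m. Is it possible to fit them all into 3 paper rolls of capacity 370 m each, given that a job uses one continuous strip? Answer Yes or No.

No

Total = 1170 m; ⌈1170/370⌉ = 4.
At least 4 paper rolls are required, but only 3 are allowed.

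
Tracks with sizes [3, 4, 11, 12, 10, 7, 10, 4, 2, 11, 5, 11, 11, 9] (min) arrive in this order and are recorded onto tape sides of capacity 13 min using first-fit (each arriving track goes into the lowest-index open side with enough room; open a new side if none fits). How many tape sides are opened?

10

  3 → side 1 (new)  [load 3/13]
  4 → side 1  [load 7/13]
  11 → side 2 (new)  [load 11/13]
  12 → side 3 (new)  [load 12/13]
  10 → side 4 (new)  [load 10/13]
  7 → side 5 (new)  [load 7/13]
  10 → side 6 (new)  [load 10/13]
  4 → side 1  [load 11/13]
  2 → side 1  [load 13/13]
  11 → side 7 (new)  [load 11/13]
  5 → side 5  [load 12/13]
  11 → side 8 (new)  [load 11/13]
  11 → side 9 (new)  [load 11/13]
  9 → side 10 (new)  [load 9/13]
10 tape sides opened.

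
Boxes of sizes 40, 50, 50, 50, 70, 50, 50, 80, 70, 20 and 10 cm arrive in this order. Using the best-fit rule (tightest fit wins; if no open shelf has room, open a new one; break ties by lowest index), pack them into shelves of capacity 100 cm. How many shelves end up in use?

6

  40 → shelf 1 (new)  [load 40/100]
  50 → shelf 1  [load 90/100]
  50 → shelf 2 (new)  [load 50/100]
  50 → shelf 2  [load 100/100]
  70 → shelf 3 (new)  [load 70/100]
  50 → shelf 4 (new)  [load 50/100]
  50 → shelf 4  [load 100/100]
  80 → shelf 5 (new)  [load 80/100]
  70 → shelf 6 (new)  [load 70/100]
  20 → shelf 5  [load 100/100]
  10 → shelf 1  [load 100/100]
6 shelves opened.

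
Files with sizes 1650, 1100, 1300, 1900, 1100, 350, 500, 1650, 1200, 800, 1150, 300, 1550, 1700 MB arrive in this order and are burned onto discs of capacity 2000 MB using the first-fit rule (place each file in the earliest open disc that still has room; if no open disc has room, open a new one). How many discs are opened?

  1650 → disc 1 (new)  [load 1650/2000]
  1100 → disc 2 (new)  [load 1100/2000]
  1300 → disc 3 (new)  [load 1300/2000]
  1900 → disc 4 (new)  [load 1900/2000]
  1100 → disc 5 (new)  [load 1100/2000]
  350 → disc 1  [load 2000/2000]
  500 → disc 2  [load 1600/2000]
  1650 → disc 6 (new)  [load 1650/2000]
  1200 → disc 7 (new)  [load 1200/2000]
  800 → disc 5  [load 1900/2000]
  1150 → disc 8 (new)  [load 1150/2000]
  300 → disc 2  [load 1900/2000]
  1550 → disc 9 (new)  [load 1550/2000]
  1700 → disc 10 (new)  [load 1700/2000]
10 discs opened.

10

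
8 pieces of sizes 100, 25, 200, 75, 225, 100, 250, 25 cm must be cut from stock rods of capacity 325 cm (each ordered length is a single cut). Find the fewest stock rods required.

Total = 250 + 225 + 200 + 100 + 100 + 75 + 25 + 25 = 1000 cm.
Lower bound: ⌈1000/325⌉ = 4 stock rods.
A packing using 4 stock rods:
  stock rod 1: 250 + 75 = 325
  stock rod 2: 225 + 100 = 325
  stock rod 3: 200 + 100 + 25 = 325
  stock rod 4: 25 = 25
This matches the lower bound, so 4 is optimal.

4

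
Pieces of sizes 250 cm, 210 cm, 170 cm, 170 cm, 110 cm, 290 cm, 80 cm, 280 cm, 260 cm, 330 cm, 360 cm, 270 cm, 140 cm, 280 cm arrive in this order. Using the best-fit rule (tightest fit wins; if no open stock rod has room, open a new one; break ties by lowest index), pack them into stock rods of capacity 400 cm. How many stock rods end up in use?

  250 → stock rod 1 (new)  [load 250/400]
  210 → stock rod 2 (new)  [load 210/400]
  170 → stock rod 2  [load 380/400]
  170 → stock rod 3 (new)  [load 170/400]
  110 → stock rod 1  [load 360/400]
  290 → stock rod 4 (new)  [load 290/400]
  80 → stock rod 4  [load 370/400]
  280 → stock rod 5 (new)  [load 280/400]
  260 → stock rod 6 (new)  [load 260/400]
  330 → stock rod 7 (new)  [load 330/400]
  360 → stock rod 8 (new)  [load 360/400]
  270 → stock rod 9 (new)  [load 270/400]
  140 → stock rod 6  [load 400/400]
  280 → stock rod 10 (new)  [load 280/400]
10 stock rods opened.

10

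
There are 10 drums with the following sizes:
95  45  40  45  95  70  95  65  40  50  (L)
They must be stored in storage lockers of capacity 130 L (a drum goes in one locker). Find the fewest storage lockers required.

Total = 95 + 95 + 95 + 70 + 65 + 50 + 45 + 45 + 40 + 40 = 640 L.
Lower bound: ⌈640/130⌉ = 5 storage lockers.
A packing using 6 storage lockers:
  locker 1: 95 = 95
  locker 2: 95 = 95
  locker 3: 95 = 95
  locker 4: 70 + 50 = 120
  locker 5: 65 + 45 = 110
  locker 6: 45 + 40 + 40 = 125
No arrangement into 5 storage lockers stays within capacity, so 6 is optimal.

6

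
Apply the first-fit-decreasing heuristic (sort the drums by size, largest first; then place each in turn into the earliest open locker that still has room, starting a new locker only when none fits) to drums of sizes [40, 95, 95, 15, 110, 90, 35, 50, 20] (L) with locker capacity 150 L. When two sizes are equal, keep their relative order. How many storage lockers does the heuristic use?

Sorted descending: 110, 95, 95, 90, 50, 40, 35, 20, 15.
  110 → locker 1 (new)  [load 110/150]
  95 → locker 2 (new)  [load 95/150]
  95 → locker 3 (new)  [load 95/150]
  90 → locker 4 (new)  [load 90/150]
  50 → locker 2  [load 145/150]
  40 → locker 1  [load 150/150]
  35 → locker 3  [load 130/150]
  20 → locker 3  [load 150/150]
  15 → locker 4  [load 105/150]
4 storage lockers opened.

4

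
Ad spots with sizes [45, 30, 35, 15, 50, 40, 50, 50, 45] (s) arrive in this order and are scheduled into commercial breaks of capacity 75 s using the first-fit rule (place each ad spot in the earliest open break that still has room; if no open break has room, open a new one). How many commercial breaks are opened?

  45 → break 1 (new)  [load 45/75]
  30 → break 1  [load 75/75]
  35 → break 2 (new)  [load 35/75]
  15 → break 2  [load 50/75]
  50 → break 3 (new)  [load 50/75]
  40 → break 4 (new)  [load 40/75]
  50 → break 5 (new)  [load 50/75]
  50 → break 6 (new)  [load 50/75]
  45 → break 7 (new)  [load 45/75]
7 commercial breaks opened.

7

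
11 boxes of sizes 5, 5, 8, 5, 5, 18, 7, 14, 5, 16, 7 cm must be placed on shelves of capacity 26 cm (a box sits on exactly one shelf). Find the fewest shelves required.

4

Total = 18 + 16 + 14 + 8 + 7 + 7 + 5 + 5 + 5 + 5 + 5 = 95 cm.
Lower bound: ⌈95/26⌉ = 4 shelves.
A packing using 4 shelves:
  shelf 1: 18 + 8 = 26
  shelf 2: 16 + 7 = 23
  shelf 3: 14 + 7 + 5 = 26
  shelf 4: 5 + 5 + 5 + 5 = 20
This matches the lower bound, so 4 is optimal.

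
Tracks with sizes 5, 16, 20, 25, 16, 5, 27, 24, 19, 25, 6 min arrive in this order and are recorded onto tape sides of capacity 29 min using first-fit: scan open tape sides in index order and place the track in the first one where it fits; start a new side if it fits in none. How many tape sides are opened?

8

  5 → side 1 (new)  [load 5/29]
  16 → side 1  [load 21/29]
  20 → side 2 (new)  [load 20/29]
  25 → side 3 (new)  [load 25/29]
  16 → side 4 (new)  [load 16/29]
  5 → side 1  [load 26/29]
  27 → side 5 (new)  [load 27/29]
  24 → side 6 (new)  [load 24/29]
  19 → side 7 (new)  [load 19/29]
  25 → side 8 (new)  [load 25/29]
  6 → side 2  [load 26/29]
8 tape sides opened.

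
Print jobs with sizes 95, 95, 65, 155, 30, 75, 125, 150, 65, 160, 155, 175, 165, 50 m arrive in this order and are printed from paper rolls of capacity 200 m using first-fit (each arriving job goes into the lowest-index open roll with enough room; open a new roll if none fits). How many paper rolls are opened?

  95 → roll 1 (new)  [load 95/200]
  95 → roll 1  [load 190/200]
  65 → roll 2 (new)  [load 65/200]
  155 → roll 3 (new)  [load 155/200]
  30 → roll 2  [load 95/200]
  75 → roll 2  [load 170/200]
  125 → roll 4 (new)  [load 125/200]
  150 → roll 5 (new)  [load 150/200]
  65 → roll 4  [load 190/200]
  160 → roll 6 (new)  [load 160/200]
  155 → roll 7 (new)  [load 155/200]
  175 → roll 8 (new)  [load 175/200]
  165 → roll 9 (new)  [load 165/200]
  50 → roll 5  [load 200/200]
9 paper rolls opened.

9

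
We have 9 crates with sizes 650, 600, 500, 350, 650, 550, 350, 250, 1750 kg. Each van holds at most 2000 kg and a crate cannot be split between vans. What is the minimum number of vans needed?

3

Total = 1750 + 650 + 650 + 600 + 550 + 500 + 350 + 350 + 250 = 5650 kg.
Lower bound: ⌈5650/2000⌉ = 3 vans.
A packing using 3 vans:
  van 1: 1750 + 250 = 2000
  van 2: 650 + 650 + 600 = 1900
  van 3: 550 + 500 + 350 + 350 = 1750
This matches the lower bound, so 3 is optimal.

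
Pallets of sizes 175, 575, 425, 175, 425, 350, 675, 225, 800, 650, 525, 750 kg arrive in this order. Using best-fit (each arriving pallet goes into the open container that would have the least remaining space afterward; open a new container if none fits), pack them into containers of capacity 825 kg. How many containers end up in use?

  175 → container 1 (new)  [load 175/825]
  575 → container 1  [load 750/825]
  425 → container 2 (new)  [load 425/825]
  175 → container 2  [load 600/825]
  425 → container 3 (new)  [load 425/825]
  350 → container 3  [load 775/825]
  675 → container 4 (new)  [load 675/825]
  225 → container 2  [load 825/825]
  800 → container 5 (new)  [load 800/825]
  650 → container 6 (new)  [load 650/825]
  525 → container 7 (new)  [load 525/825]
  750 → container 8 (new)  [load 750/825]
8 containers opened.

8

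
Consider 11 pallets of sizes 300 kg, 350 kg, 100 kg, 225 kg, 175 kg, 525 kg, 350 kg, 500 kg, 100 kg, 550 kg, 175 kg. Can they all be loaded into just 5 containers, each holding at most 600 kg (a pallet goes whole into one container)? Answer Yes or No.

No

Total = 3350 kg; ⌈3350/600⌉ = 6.
At least 6 containers are required, but only 5 are allowed.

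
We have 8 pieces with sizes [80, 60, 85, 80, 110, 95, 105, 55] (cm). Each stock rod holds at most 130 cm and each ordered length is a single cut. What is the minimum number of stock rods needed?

Total = 110 + 105 + 95 + 85 + 80 + 80 + 60 + 55 = 670 cm.
Lower bound: ⌈670/130⌉ = 6 stock rods.
A packing using 7 stock rods:
  stock rod 1: 110 = 110
  stock rod 2: 105 = 105
  stock rod 3: 95 = 95
  stock rod 4: 85 = 85
  stock rod 5: 80 = 80
  stock rod 6: 80 = 80
  stock rod 7: 60 + 55 = 115
No arrangement into 6 stock rods stays within capacity, so 7 is optimal.

7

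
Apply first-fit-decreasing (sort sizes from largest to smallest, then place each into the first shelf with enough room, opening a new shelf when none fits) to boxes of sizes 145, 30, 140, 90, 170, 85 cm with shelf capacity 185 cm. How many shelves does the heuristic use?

4

Sorted descending: 170, 145, 140, 90, 85, 30.
  170 → shelf 1 (new)  [load 170/185]
  145 → shelf 2 (new)  [load 145/185]
  140 → shelf 3 (new)  [load 140/185]
  90 → shelf 4 (new)  [load 90/185]
  85 → shelf 4  [load 175/185]
  30 → shelf 2  [load 175/185]
4 shelves opened.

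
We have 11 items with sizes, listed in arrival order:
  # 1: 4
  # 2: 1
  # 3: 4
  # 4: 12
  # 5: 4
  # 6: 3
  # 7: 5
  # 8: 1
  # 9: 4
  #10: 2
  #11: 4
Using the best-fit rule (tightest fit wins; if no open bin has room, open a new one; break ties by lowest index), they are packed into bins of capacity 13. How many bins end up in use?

  4 → bin 1 (new)  [load 4/13]
  1 → bin 1  [load 5/13]
  4 → bin 1  [load 9/13]
  12 → bin 2 (new)  [load 12/13]
  4 → bin 1  [load 13/13]
  3 → bin 3 (new)  [load 3/13]
  5 → bin 3  [load 8/13]
  1 → bin 2  [load 13/13]
  4 → bin 3  [load 12/13]
  2 → bin 4 (new)  [load 2/13]
  4 → bin 4  [load 6/13]
4 bins opened.

4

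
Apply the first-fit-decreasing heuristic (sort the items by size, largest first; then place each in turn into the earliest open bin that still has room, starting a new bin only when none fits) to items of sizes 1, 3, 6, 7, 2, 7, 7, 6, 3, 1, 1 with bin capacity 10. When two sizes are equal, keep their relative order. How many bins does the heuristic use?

Sorted descending: 7, 7, 7, 6, 6, 3, 3, 2, 1, 1, 1.
  7 → bin 1 (new)  [load 7/10]
  7 → bin 2 (new)  [load 7/10]
  7 → bin 3 (new)  [load 7/10]
  6 → bin 4 (new)  [load 6/10]
  6 → bin 5 (new)  [load 6/10]
  3 → bin 1  [load 10/10]
  3 → bin 2  [load 10/10]
  2 → bin 3  [load 9/10]
  1 → bin 3  [load 10/10]
  1 → bin 4  [load 7/10]
  1 → bin 4  [load 8/10]
5 bins opened.

5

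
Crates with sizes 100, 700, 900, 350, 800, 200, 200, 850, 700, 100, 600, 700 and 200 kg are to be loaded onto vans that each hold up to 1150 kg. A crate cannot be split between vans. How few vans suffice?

Total = 900 + 850 + 800 + 700 + 700 + 700 + 600 + 350 + 200 + 200 + 200 + 100 + 100 = 6400 kg.
Lower bound: ⌈6400/1150⌉ = 6 vans.
Also, 7 crates each exceed 575 kg, and no two of those can share a van, so at least 7 vans are needed.
A packing using 7 vans:
  van 1: 900 + 200 = 1100
  van 2: 850 + 200 + 100 = 1150
  van 3: 800 + 350 = 1150
  van 4: 700 + 200 + 100 = 1000
  van 5: 700 = 700
  van 6: 700 = 700
  van 7: 600 = 600
This matches the lower bound, so 7 is optimal.

7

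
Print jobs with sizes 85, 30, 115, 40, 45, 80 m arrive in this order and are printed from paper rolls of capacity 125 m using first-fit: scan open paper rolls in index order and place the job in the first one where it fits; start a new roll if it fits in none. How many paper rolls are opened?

4

  85 → roll 1 (new)  [load 85/125]
  30 → roll 1  [load 115/125]
  115 → roll 2 (new)  [load 115/125]
  40 → roll 3 (new)  [load 40/125]
  45 → roll 3  [load 85/125]
  80 → roll 4 (new)  [load 80/125]
4 paper rolls opened.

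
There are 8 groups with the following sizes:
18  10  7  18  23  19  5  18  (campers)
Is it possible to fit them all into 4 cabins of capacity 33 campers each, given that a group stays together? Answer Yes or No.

Total = 118 campers; ⌈118/33⌉ = 4.
5 groups each exceed half the capacity and cannot share a cabin, forcing at least 5 cabins.
At least 5 cabins are required, but only 4 are allowed.

No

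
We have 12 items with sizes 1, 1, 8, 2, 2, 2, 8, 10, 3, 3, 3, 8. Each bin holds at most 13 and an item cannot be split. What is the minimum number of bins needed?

4

Total = 10 + 8 + 8 + 8 + 3 + 3 + 3 + 2 + 2 + 2 + 1 + 1 = 51.
Lower bound: ⌈51/13⌉ = 4 bins.
A packing using 4 bins:
  bin 1: 10 + 3 = 13
  bin 2: 8 + 3 + 2 = 13
  bin 3: 8 + 3 + 2 = 13
  bin 4: 8 + 2 + 1 + 1 = 12
This matches the lower bound, so 4 is optimal.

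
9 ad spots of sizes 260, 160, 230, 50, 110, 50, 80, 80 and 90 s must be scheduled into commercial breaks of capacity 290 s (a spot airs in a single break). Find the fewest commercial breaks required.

4

Total = 260 + 230 + 160 + 110 + 90 + 80 + 80 + 50 + 50 = 1110 s.
Lower bound: ⌈1110/290⌉ = 4 commercial breaks.
A packing using 4 commercial breaks:
  break 1: 260 = 260
  break 2: 230 + 50 = 280
  break 3: 160 + 80 + 50 = 290
  break 4: 110 + 90 + 80 = 280
This matches the lower bound, so 4 is optimal.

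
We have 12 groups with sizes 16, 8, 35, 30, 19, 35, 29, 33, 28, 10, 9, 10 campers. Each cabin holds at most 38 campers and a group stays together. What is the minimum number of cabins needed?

8

Total = 35 + 35 + 33 + 30 + 29 + 28 + 19 + 16 + 10 + 10 + 9 + 8 = 262 campers.
Lower bound: ⌈262/38⌉ = 7 cabins.
A packing using 8 cabins:
  cabin 1: 35 = 35
  cabin 2: 35 = 35
  cabin 3: 33 = 33
  cabin 4: 30 + 8 = 38
  cabin 5: 29 + 9 = 38
  cabin 6: 28 + 10 = 38
  cabin 7: 19 + 16 = 35
  cabin 8: 10 = 10
No arrangement into 7 cabins stays within capacity, so 8 is optimal.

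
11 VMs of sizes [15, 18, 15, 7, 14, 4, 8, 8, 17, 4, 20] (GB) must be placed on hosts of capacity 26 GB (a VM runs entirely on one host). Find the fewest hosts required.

Total = 20 + 18 + 17 + 15 + 15 + 14 + 8 + 8 + 7 + 4 + 4 = 130 GB.
Lower bound: ⌈130/26⌉ = 5 hosts.
Also, 6 VMs each exceed 13 GB, and no two of those can share a host, so at least 6 hosts are needed.
A packing using 6 hosts:
  host 1: 20 + 4 = 24
  host 2: 18 + 8 = 26
  host 3: 17 + 8 = 25
  host 4: 15 + 7 + 4 = 26
  host 5: 15 = 15
  host 6: 14 = 14
This matches the lower bound, so 6 is optimal.

6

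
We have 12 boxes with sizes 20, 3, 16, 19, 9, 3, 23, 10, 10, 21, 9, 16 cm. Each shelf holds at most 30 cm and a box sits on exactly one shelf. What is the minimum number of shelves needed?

Total = 23 + 21 + 20 + 19 + 16 + 16 + 10 + 10 + 9 + 9 + 3 + 3 = 159 cm.
Lower bound: ⌈159/30⌉ = 6 shelves.
A packing using 6 shelves:
  shelf 1: 23 + 3 + 3 = 29
  shelf 2: 21 + 9 = 30
  shelf 3: 20 + 10 = 30
  shelf 4: 19 + 10 = 29
  shelf 5: 16 + 9 = 25
  shelf 6: 16 = 16
This matches the lower bound, so 6 is optimal.

6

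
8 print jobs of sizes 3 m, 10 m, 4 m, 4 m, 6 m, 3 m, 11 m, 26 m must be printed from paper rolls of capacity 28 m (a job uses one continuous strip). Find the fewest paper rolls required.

3

Total = 26 + 11 + 10 + 6 + 4 + 4 + 3 + 3 = 67 m.
Lower bound: ⌈67/28⌉ = 3 paper rolls.
A packing using 3 paper rolls:
  roll 1: 26 = 26
  roll 2: 11 + 10 + 6 = 27
  roll 3: 4 + 4 + 3 + 3 = 14
This matches the lower bound, so 3 is optimal.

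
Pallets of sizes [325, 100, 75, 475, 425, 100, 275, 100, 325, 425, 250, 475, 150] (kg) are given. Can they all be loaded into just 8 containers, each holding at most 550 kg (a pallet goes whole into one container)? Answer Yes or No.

Yes

A valid assignment using 7 containers:
  container 1: 475 + 75 = 550
  container 2: 475 = 475
  container 3: 425 + 100 = 525
  container 4: 425 + 100 = 525
  container 5: 325 + 150 = 475
  container 6: 325 + 100 = 425
  container 7: 275 + 250 = 525
That uses only 7 ≤ 8, so 8 containers are enough.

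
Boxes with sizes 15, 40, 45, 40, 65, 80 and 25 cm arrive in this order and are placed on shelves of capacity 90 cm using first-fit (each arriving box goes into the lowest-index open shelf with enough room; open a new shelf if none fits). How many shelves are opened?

  15 → shelf 1 (new)  [load 15/90]
  40 → shelf 1  [load 55/90]
  45 → shelf 2 (new)  [load 45/90]
  40 → shelf 2  [load 85/90]
  65 → shelf 3 (new)  [load 65/90]
  80 → shelf 4 (new)  [load 80/90]
  25 → shelf 1  [load 80/90]
4 shelves opened.

4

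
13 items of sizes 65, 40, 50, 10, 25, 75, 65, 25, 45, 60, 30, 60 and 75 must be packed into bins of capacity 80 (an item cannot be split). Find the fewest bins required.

9

Total = 75 + 75 + 65 + 65 + 60 + 60 + 50 + 45 + 40 + 30 + 25 + 25 + 10 = 625.
Lower bound: ⌈625/80⌉ = 8 bins.
A packing using 9 bins:
  bin 1: 75 = 75
  bin 2: 75 = 75
  bin 3: 65 + 10 = 75
  bin 4: 65 = 65
  bin 5: 60 = 60
  bin 6: 60 = 60
  bin 7: 50 + 30 = 80
  bin 8: 45 + 25 = 70
  bin 9: 40 + 25 = 65
No arrangement into 8 bins stays within capacity, so 9 is optimal.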